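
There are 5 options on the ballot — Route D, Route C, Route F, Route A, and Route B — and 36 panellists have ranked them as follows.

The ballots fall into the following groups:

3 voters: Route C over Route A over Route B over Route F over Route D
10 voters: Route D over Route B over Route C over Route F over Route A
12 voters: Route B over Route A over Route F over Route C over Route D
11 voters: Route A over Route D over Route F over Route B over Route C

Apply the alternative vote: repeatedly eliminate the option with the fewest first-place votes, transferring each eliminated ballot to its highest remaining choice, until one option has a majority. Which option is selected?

Round 1: Route B 12, Route A 11, Route D 10, Route C 3, Route F 0. Route F has the fewest and is eliminated.
Round 2: Route B 12, Route A 11, Route D 10, Route C 3. Route C has the fewest and is eliminated.
Round 3: Route A 14, Route B 12, Route D 10. Route D has the fewest and is eliminated.
Round 4: Route B 22, Route A 14. Route B has a majority.

Route B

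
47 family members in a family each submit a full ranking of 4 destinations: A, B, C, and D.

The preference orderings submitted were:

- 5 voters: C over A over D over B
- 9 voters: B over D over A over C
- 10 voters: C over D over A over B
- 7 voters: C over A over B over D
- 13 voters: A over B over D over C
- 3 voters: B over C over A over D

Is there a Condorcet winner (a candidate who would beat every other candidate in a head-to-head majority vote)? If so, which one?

None — there is no Condorcet winner

Head-to-head results (47 voters total):
A vs B: A wins 35–12.
A vs C: C wins 25–22.
A vs D: A wins 28–19.
B vs C: B wins 25–22.
B vs D: B wins 32–15.
C vs D: C wins 25–22.
No candidate beats all others: A beats B beats C beats A, a majority cycle.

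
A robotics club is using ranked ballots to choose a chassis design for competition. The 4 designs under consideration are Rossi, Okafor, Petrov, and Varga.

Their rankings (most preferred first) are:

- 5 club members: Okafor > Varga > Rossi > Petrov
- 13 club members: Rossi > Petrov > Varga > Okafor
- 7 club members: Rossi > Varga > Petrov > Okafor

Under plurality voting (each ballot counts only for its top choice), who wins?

Rossi

First-place vote totals:
  Rossi: 20
  Okafor: 5
  Petrov: 0
  Varga: 0
Rossi has the most first-place votes.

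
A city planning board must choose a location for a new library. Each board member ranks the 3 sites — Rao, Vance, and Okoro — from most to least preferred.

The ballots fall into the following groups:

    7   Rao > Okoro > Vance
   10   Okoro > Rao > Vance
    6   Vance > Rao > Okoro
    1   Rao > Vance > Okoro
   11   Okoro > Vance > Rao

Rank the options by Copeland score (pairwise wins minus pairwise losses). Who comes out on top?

Okoro

Pairwise results:
  Rao vs Vance: Rao wins 18–17.
  Rao vs Okoro: Okoro wins 21–14.
  Vance vs Okoro: Okoro wins 28–7.
Copeland scores (wins − losses):
  Rao: 1 − 1 = 0
  Vance: 0 − 2 = -2
  Okoro: 2 − 0 = 2
Okoro has the best Copeland score.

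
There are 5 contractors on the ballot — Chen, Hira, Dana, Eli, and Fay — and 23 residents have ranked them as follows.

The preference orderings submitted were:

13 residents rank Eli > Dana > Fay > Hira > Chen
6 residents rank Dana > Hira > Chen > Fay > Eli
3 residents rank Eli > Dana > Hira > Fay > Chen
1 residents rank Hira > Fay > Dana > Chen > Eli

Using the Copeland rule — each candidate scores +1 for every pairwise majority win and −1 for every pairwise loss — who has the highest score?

Pairwise results:
  Chen vs Hira: Hira wins 23–0.
  Chen vs Dana: Dana wins 23–0.
  Chen vs Eli: Eli wins 16–7.
  Chen vs Fay: Fay wins 17–6.
  Hira vs Dana: Dana wins 22–1.
  Hira vs Eli: Eli wins 16–7.
  Hira vs Fay: Fay wins 13–10.
  Dana vs Eli: Eli wins 16–7.
  Dana vs Fay: Dana wins 22–1.
  Eli vs Fay: Eli wins 16–7.
Copeland scores (wins − losses):
  Chen: 0 − 4 = -4
  Hira: 1 − 3 = -2
  Dana: 3 − 1 = 2
  Eli: 4 − 0 = 4
  Fay: 2 − 2 = 0
Eli has the best Copeland score.

Eli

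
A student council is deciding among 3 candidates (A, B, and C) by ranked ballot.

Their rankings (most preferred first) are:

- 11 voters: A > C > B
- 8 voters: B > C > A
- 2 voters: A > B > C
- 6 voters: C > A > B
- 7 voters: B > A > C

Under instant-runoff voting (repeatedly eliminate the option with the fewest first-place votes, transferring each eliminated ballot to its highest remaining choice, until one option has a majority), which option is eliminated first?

Round 1: B 15, A 13, C 6. C has the fewest and is eliminated.
Round 2: A 19, B 15. A has a majority.

C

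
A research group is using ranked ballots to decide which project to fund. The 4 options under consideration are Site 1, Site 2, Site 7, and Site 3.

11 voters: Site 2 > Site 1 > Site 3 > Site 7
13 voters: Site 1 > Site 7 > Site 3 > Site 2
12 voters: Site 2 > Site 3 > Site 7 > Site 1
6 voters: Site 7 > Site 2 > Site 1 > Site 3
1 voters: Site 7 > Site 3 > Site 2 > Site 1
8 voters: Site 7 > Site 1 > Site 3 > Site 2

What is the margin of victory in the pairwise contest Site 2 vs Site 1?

Ballots ranking Site 2 above Site 1: 11+12+6+1 = 30.
Ballots ranking Site 1 above Site 2: 13+8 = 21.
Site 2 wins 30–21, a margin of 9.

9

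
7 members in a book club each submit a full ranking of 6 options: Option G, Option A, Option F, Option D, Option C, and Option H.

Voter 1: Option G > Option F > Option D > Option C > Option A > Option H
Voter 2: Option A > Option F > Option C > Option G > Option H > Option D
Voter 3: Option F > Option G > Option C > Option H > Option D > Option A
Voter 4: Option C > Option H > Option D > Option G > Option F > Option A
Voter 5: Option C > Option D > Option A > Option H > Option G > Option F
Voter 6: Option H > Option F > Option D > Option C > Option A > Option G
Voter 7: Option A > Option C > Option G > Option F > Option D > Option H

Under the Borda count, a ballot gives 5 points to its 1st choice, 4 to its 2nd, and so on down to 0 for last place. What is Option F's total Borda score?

Borda scores:
  Option G: 5 + 2 + 4 + 2 + 1 + 0 + 3 = 17
  Option A: 1 + 5 + 0 + 0 + 3 + 1 + 5 = 15
  Option F: 4 + 4 + 5 + 1 + 0 + 4 + 2 = 20
  Option D: 3 + 0 + 1 + 3 + 4 + 3 + 1 = 15
  Option C: 2 + 3 + 3 + 5 + 5 + 2 + 4 = 24
  Option H: 0 + 1 + 2 + 4 + 2 + 5 + 0 = 14

20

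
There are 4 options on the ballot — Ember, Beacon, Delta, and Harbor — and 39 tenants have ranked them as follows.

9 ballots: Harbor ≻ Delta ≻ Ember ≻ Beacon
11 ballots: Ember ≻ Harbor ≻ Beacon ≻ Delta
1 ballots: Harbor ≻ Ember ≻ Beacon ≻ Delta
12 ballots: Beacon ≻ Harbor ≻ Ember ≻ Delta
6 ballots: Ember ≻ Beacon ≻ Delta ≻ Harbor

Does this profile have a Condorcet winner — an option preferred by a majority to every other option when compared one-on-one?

Head-to-head results (39 voters total):
Ember vs Beacon: Ember wins 27–12.
Ember vs Delta: Ember wins 30–9.
Ember vs Harbor: Harbor wins 22–17.
Beacon vs Delta: Beacon wins 30–9.
Beacon vs Harbor: Harbor wins 21–18.
Delta vs Harbor: Harbor wins 33–6.
Harbor beats each rival — Ember (22–17), Beacon (21–18), Delta (33–6) — so Harbor is the Condorcet winner.

Yes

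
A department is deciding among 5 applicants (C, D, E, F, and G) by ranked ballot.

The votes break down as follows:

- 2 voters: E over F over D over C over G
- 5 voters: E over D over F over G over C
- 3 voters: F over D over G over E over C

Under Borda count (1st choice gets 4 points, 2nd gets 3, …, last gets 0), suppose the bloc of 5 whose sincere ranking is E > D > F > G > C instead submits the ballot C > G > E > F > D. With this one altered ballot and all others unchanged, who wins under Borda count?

F

Borda totals with the altered ballot: C 22, D 13, E 21, F 23, G 21.
The switch changes the winner from E to F.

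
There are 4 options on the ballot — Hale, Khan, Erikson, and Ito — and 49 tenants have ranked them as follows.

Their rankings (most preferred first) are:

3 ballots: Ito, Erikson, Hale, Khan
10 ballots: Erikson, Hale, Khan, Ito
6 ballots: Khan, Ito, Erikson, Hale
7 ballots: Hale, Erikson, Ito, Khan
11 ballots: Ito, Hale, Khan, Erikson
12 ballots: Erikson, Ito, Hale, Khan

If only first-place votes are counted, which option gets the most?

First-place vote totals:
  Hale: 7
  Khan: 6
  Erikson: 22
  Ito: 14
Erikson has the most first-place votes.

Erikson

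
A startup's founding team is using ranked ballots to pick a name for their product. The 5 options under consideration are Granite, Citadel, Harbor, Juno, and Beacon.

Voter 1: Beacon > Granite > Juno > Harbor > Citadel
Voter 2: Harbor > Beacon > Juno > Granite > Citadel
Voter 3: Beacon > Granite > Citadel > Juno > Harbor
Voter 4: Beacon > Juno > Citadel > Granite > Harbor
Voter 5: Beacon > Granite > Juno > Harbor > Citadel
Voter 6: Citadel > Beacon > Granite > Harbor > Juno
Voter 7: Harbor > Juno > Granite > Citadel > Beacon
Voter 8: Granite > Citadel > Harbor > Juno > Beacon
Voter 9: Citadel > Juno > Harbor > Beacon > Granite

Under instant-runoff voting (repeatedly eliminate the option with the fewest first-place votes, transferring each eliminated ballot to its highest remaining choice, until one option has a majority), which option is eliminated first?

Juno

Round 1: Beacon 4, Citadel 2, Harbor 2, Granite 1, Juno 0. Juno has the fewest and is eliminated.
Round 2: Beacon 4, Citadel 2, Harbor 2, Granite 1. Granite has the fewest and is eliminated.
Round 3: Beacon 4, Citadel 3, Harbor 2. Harbor has the fewest and is eliminated.
Round 4: Beacon 5, Citadel 4. Beacon has a majority.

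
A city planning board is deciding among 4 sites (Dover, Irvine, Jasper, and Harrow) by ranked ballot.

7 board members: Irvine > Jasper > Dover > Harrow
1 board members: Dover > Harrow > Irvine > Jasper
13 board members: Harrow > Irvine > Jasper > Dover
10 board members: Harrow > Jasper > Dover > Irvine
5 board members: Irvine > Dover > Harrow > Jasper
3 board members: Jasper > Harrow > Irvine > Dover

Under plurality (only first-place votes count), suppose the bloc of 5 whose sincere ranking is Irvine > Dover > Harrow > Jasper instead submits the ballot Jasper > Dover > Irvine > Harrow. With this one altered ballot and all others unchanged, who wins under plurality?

Harrow

First-place totals with the altered ballot: Dover 1, Irvine 7, Jasper 8, Harrow 23.
The winner is unchanged: still Harrow.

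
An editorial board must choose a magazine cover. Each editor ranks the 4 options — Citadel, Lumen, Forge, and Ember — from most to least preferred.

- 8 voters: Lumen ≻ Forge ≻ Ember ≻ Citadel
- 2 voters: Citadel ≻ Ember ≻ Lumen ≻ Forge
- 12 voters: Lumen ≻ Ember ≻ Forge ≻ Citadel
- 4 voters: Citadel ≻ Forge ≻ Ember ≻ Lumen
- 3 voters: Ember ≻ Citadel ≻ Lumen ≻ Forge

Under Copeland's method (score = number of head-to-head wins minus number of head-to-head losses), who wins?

Lumen

Pairwise results:
  Citadel vs Lumen: Lumen wins 20–9.
  Citadel vs Forge: Forge wins 20–9.
  Citadel vs Ember: Ember wins 23–6.
  Lumen vs Forge: Lumen wins 25–4.
  Lumen vs Ember: Lumen wins 20–9.
  Forge vs Ember: Ember wins 17–12.
Copeland scores (wins − losses):
  Citadel: 0 − 3 = -3
  Lumen: 3 − 0 = 3
  Forge: 1 − 2 = -1
  Ember: 2 − 1 = 1
Lumen has the best Copeland score.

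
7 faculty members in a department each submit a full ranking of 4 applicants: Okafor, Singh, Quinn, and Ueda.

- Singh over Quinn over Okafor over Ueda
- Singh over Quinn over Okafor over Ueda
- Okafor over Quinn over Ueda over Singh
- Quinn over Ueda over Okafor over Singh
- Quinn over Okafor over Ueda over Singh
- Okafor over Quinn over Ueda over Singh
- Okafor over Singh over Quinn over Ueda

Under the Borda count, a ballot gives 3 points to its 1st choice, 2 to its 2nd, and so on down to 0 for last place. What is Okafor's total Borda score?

Borda scores:
  Okafor: 1 + 1 + 3 + 1 + 2 + 3 + 3 = 14
  Singh: 3 + 3 + 0 + 0 + 0 + 0 + 2 = 8
  Quinn: 2 + 2 + 2 + 3 + 3 + 2 + 1 = 15
  Ueda: 0 + 0 + 1 + 2 + 1 + 1 + 0 = 5

14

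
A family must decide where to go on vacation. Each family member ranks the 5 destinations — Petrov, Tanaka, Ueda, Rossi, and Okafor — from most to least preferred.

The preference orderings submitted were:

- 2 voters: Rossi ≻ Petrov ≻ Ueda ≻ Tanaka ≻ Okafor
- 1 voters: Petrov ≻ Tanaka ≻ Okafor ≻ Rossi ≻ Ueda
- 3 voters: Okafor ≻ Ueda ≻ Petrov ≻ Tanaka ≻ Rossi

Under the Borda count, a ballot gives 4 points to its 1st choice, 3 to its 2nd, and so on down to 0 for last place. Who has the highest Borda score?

Petrov

Borda scores:
  Petrov: 2·3 + 4 + 3·2 = 16
  Tanaka: 2·1 + 3 + 3·1 = 8
  Ueda: 2·2 + 0 + 3·3 = 13
  Rossi: 2·4 + 1 + 3·0 = 9
  Okafor: 2·0 + 2 + 3·4 = 14
Petrov has the highest total.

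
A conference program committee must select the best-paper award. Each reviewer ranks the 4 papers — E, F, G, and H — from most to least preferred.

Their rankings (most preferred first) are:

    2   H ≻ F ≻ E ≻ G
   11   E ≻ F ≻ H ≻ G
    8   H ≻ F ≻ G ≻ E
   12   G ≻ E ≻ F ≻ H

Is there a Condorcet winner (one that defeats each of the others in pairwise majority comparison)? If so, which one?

Head-to-head results (33 voters total):
E vs F: E wins 23–10.
E vs G: G wins 20–13.
E vs H: E wins 23–10.
F vs G: F wins 21–12.
F vs H: F wins 23–10.
G vs H: H wins 21–12.
No candidate beats all others: E beats F beats G beats E, a majority cycle.

None — there is no Condorcet winner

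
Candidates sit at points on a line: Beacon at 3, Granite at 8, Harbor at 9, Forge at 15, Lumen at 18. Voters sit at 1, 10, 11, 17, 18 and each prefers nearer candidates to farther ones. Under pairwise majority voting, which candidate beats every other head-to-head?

With single-peaked preferences on a line, the Condorcet winner is the candidate closest to the median voter.
The median voter (position 11) is closest to Harbor at 9.
Check: Harbor vs Beacon — voters closer to Harbor: 4 of 5.

Harbor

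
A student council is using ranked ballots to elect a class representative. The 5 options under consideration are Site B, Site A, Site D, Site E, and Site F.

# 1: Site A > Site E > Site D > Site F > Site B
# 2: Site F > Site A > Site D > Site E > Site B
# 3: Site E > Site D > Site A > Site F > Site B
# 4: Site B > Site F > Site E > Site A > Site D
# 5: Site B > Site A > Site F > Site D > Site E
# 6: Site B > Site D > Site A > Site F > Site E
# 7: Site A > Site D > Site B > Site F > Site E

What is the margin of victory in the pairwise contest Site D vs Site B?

Ballots ranking Site D above Site B: 4.
Ballots ranking Site B above Site D: 3.
Site D wins 4–3, a margin of 1.

1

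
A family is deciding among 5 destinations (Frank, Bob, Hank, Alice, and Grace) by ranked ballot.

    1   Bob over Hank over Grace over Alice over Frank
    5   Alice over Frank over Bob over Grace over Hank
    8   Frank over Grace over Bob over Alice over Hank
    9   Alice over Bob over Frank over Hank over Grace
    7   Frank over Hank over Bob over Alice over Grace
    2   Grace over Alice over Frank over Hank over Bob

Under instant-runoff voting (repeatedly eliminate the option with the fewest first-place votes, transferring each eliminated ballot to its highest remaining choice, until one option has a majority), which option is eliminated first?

Hank

Round 1: Frank 15, Alice 14, Grace 2, Bob 1, Hank 0. Hank has the fewest and is eliminated.
Round 2: Frank 15, Alice 14, Grace 2, Bob 1. Bob has the fewest and is eliminated.
Round 3: Frank 15, Alice 14, Grace 3. Grace has the fewest and is eliminated.
Round 4: Alice 17, Frank 15. Alice has a majority.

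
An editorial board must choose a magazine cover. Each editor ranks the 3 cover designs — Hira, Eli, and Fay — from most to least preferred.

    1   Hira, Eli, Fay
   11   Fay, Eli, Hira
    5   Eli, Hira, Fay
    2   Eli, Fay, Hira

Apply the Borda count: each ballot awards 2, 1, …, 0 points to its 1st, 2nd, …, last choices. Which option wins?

Borda scores:
  Hira: 2 + 11·0 + 5·1 + 2·0 = 7
  Eli: 1 + 11·1 + 5·2 + 2·2 = 26
  Fay: 0 + 11·2 + 5·0 + 2·1 = 24
Eli has the highest total.

Eli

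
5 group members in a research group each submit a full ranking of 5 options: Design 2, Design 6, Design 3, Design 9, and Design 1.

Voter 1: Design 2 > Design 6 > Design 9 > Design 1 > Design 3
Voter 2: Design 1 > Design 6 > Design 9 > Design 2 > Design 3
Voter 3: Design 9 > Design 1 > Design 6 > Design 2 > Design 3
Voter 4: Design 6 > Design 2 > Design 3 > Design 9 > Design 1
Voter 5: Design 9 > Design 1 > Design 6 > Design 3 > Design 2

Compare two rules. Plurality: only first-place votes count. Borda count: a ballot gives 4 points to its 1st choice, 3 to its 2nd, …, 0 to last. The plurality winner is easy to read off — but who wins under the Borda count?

Design 6

Plurality first-place counts: Design 2 1, Design 6 1, Design 3 0, Design 9 2, Design 1 1 → Design 9.
Borda totals: Design 2 9, Design 6 14, Design 3 3, Design 9 13, Design 1 11 → Design 6.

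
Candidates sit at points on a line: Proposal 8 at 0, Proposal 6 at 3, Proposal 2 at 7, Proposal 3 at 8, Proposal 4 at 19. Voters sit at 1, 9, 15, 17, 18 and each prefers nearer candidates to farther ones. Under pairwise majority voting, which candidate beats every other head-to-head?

Proposal 4

With single-peaked preferences on a line, the Condorcet winner is the candidate closest to the median voter.
The median voter (position 15) is closest to Proposal 4 at 19.
Check: Proposal 4 vs Proposal 6 — voters closer to Proposal 4: 3 of 5.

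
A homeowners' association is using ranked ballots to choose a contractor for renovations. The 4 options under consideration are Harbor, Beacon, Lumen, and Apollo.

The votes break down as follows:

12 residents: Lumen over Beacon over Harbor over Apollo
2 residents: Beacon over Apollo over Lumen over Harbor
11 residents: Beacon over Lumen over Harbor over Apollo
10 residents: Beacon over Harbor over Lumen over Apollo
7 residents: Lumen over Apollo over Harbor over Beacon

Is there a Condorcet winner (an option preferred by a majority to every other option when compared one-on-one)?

Head-to-head results (42 voters total):
Harbor vs Beacon: Beacon wins 35–7.
Harbor vs Lumen: Lumen wins 32–10.
Harbor vs Apollo: Harbor wins 33–9.
Beacon vs Lumen: Beacon wins 23–19.
Beacon vs Apollo: Beacon wins 35–7.
Lumen vs Apollo: Lumen wins 40–2.
Beacon beats each rival — Harbor (35–7), Lumen (23–19), Apollo (35–7) — so Beacon is the Condorcet winner.

Yes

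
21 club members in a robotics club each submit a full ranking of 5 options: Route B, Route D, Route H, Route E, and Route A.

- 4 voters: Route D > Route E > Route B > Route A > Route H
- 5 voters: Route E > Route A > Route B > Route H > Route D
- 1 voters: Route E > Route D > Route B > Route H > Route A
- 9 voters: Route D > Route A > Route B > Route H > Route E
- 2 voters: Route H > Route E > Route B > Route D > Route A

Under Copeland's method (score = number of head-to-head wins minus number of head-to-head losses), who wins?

Route D

Pairwise results:
  Route B vs Route D: Route D wins 14–7.
  Route B vs Route H: Route B wins 19–2.
  Route B vs Route E: Route E wins 12–9.
  Route B vs Route A: Route A wins 14–7.
  Route D vs Route H: Route D wins 14–7.
  Route D vs Route E: Route D wins 13–8.
  Route D vs Route A: Route D wins 16–5.
  Route H vs Route E: Route H wins 11–10.
  Route H vs Route A: Route A wins 18–3.
  Route E vs Route A: Route E wins 12–9.
Copeland scores (wins − losses):
  Route B: 1 − 3 = -2
  Route D: 4 − 0 = 4
  Route H: 1 − 3 = -2
  Route E: 2 − 2 = 0
  Route A: 2 − 2 = 0
Route D has the best Copeland score.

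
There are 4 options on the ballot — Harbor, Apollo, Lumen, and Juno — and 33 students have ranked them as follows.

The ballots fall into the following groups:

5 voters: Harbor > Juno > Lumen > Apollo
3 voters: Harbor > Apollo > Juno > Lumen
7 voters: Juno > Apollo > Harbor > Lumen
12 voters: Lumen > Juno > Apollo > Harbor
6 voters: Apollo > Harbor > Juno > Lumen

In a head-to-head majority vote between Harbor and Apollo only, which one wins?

Ballots ranking Harbor above Apollo: 5+3 = 8.
Ballots ranking Apollo above Harbor: 7+12+6 = 25.
Apollo wins the head-to-head, 25–8.

Apollo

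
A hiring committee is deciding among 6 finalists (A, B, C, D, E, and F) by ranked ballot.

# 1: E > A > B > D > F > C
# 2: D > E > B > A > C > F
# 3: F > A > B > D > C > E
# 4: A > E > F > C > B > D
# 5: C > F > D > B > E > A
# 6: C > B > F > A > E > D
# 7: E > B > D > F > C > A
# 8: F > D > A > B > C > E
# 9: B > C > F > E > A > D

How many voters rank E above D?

Ballots ranking E above D: 5.
Ballots ranking D above E: 4.
So 5 of 9 voters prefer E to D.

5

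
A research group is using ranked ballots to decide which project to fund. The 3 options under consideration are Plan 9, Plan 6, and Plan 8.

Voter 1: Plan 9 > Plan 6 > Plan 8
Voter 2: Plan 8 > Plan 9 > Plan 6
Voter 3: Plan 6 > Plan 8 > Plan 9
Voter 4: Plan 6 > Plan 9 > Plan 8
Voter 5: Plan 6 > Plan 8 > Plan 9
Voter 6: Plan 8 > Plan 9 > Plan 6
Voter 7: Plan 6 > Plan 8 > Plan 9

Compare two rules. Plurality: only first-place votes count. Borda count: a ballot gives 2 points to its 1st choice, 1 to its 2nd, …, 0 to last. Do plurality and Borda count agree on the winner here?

Yes

Plurality first-place counts: Plan 9 1, Plan 6 4, Plan 8 2 → Plan 6.
Borda totals: Plan 9 5, Plan 6 9, Plan 8 7 → Plan 6.
The two rules agree on Plan 6.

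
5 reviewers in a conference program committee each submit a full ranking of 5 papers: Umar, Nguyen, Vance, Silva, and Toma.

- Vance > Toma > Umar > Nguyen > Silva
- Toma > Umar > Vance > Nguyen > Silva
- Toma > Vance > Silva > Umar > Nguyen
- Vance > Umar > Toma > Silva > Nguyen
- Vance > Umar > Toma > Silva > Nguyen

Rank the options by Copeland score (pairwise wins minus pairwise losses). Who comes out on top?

Pairwise results:
  Umar vs Nguyen: Umar wins 5–0.
  Umar vs Vance: Vance wins 4–1.
  Umar vs Silva: Umar wins 4–1.
  Umar vs Toma: Toma wins 3–2.
  Nguyen vs Vance: Vance wins 5–0.
  Nguyen vs Silva: Silva wins 3–2.
  Nguyen vs Toma: Toma wins 5–0.
  Vance vs Silva: Vance wins 5–0.
  Vance vs Toma: Vance wins 3–2.
  Silva vs Toma: Toma wins 5–0.
Copeland scores (wins − losses):
  Umar: 2 − 2 = 0
  Nguyen: 0 − 4 = -4
  Vance: 4 − 0 = 4
  Silva: 1 − 3 = -2
  Toma: 3 − 1 = 2
Vance has the best Copeland score.

Vance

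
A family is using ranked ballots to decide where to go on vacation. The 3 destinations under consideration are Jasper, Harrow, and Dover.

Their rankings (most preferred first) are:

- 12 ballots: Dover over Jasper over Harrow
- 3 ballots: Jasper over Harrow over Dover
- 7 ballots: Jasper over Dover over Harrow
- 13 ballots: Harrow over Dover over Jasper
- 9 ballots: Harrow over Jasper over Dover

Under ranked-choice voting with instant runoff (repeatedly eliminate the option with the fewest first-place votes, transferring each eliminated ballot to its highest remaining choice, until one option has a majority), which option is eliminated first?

Round 1: Harrow 22, Dover 12, Jasper 10. Jasper has the fewest and is eliminated.
Round 2: Harrow 25, Dover 19. Harrow has a majority.

Jasper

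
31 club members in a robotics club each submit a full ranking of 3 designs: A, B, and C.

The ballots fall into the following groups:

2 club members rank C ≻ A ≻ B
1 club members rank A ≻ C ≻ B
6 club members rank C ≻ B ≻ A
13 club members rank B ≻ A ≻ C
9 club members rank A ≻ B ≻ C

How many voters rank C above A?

Ballots ranking C above A: 2+6 = 8.
Ballots ranking A above C: 1+13+9 = 23.
So 8 of 31 voters prefer C to A.

8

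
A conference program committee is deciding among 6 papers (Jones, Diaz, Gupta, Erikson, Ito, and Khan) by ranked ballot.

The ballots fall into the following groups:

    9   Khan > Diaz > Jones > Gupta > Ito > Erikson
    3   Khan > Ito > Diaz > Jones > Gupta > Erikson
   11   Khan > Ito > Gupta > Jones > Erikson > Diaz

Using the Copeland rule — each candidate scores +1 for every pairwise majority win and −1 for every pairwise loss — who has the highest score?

Pairwise results:
  Jones vs Diaz: Diaz wins 12–11.
  Jones vs Gupta: Jones wins 12–11.
  Jones vs Erikson: Jones wins 23–0.
  Jones vs Ito: Ito wins 14–9.
  Jones vs Khan: Khan wins 23–0.
  Diaz vs Gupta: Diaz wins 12–11.
  Diaz vs Erikson: Diaz wins 12–11.
  Diaz vs Ito: Ito wins 14–9.
  Diaz vs Khan: Khan wins 23–0.
  Gupta vs Erikson: Gupta wins 23–0.
  Gupta vs Ito: Ito wins 14–9.
  Gupta vs Khan: Khan wins 23–0.
  Erikson vs Ito: Ito wins 23–0.
  Erikson vs Khan: Khan wins 23–0.
  Ito vs Khan: Khan wins 23–0.
Copeland scores (wins − losses):
  Jones: 2 − 3 = -1
  Diaz: 3 − 2 = 1
  Gupta: 1 − 4 = -3
  Erikson: 0 − 5 = -5
  Ito: 4 − 1 = 3
  Khan: 5 − 0 = 5
Khan has the best Copeland score.

Khan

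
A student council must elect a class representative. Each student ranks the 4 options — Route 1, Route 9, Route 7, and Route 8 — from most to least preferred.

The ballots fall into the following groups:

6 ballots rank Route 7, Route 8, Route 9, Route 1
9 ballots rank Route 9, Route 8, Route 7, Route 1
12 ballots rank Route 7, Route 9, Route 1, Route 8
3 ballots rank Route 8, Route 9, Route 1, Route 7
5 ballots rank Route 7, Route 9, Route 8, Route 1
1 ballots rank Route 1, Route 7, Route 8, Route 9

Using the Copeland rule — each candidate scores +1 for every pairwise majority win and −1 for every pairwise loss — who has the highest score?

Pairwise results:
  Route 1 vs Route 9: Route 9 wins 35–1.
  Route 1 vs Route 7: Route 7 wins 32–4.
  Route 1 vs Route 8: Route 8 wins 23–13.
  Route 9 vs Route 7: Route 7 wins 24–12.
  Route 9 vs Route 8: Route 9 wins 26–10.
  Route 7 vs Route 8: Route 7 wins 24–12.
Copeland scores (wins − losses):
  Route 1: 0 − 3 = -3
  Route 9: 2 − 1 = 1
  Route 7: 3 − 0 = 3
  Route 8: 1 − 2 = -1
Route 7 has the best Copeland score.

Route 7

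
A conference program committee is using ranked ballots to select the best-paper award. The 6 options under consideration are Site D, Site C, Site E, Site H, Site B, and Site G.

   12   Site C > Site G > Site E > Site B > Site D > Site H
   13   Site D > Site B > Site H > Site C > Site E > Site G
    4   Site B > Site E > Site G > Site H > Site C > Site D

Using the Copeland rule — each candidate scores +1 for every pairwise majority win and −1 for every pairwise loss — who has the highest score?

Site B

Pairwise results:
  Site D vs Site C: Site C wins 16–13.
  Site D vs Site E: Site E wins 16–13.
  Site D vs Site H: Site D wins 25–4.
  Site D vs Site B: Site B wins 16–13.
  Site D vs Site G: Site G wins 16–13.
  Site C vs Site E: Site C wins 25–4.
  Site C vs Site H: Site H wins 17–12.
  Site C vs Site B: Site B wins 17–12.
  Site C vs Site G: Site C wins 25–4.
  Site E vs Site H: Site E wins 16–13.
  Site E vs Site B: Site B wins 17–12.
  Site E vs Site G: Site E wins 17–12.
  Site H vs Site B: Site B wins 29–0.
  Site H vs Site G: Site G wins 16–13.
  Site B vs Site G: Site B wins 17–12.
Copeland scores (wins − losses):
  Site D: 1 − 4 = -3
  Site C: 3 − 2 = 1
  Site E: 3 − 2 = 1
  Site H: 1 − 4 = -3
  Site B: 5 − 0 = 5
  Site G: 2 − 3 = -1
Site B has the best Copeland score.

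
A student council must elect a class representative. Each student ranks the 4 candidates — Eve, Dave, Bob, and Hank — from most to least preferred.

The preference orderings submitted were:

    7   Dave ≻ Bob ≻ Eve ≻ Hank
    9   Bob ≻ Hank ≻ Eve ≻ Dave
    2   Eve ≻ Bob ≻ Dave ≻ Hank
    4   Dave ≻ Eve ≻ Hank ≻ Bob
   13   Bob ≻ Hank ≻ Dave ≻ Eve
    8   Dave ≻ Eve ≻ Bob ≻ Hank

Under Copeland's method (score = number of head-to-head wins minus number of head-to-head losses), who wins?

Pairwise results:
  Eve vs Dave: Dave wins 32–11.
  Eve vs Bob: Bob wins 29–14.
  Eve vs Hank: Hank wins 22–21.
  Dave vs Bob: Bob wins 24–19.
  Dave vs Hank: Hank wins 22–21.
  Bob vs Hank: Bob wins 39–4.
Copeland scores (wins − losses):
  Eve: 0 − 3 = -3
  Dave: 1 − 2 = -1
  Bob: 3 − 0 = 3
  Hank: 2 − 1 = 1
Bob has the best Copeland score.

Bob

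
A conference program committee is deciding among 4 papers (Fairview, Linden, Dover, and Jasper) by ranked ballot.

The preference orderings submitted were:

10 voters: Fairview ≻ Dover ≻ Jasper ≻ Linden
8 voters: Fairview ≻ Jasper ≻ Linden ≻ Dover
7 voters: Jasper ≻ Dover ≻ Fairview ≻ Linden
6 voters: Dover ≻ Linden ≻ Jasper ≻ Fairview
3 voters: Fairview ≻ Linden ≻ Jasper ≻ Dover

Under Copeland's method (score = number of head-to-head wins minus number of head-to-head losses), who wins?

Pairwise results:
  Fairview vs Linden: Fairview wins 28–6.
  Fairview vs Dover: Fairview wins 21–13.
  Fairview vs Jasper: Fairview wins 21–13.
  Linden vs Dover: Dover wins 23–11.
  Linden vs Jasper: Jasper wins 25–9.
  Dover vs Jasper: Jasper wins 18–16.
Copeland scores (wins − losses):
  Fairview: 3 − 0 = 3
  Linden: 0 − 3 = -3
  Dover: 1 − 2 = -1
  Jasper: 2 − 1 = 1
Fairview has the best Copeland score.

Fairview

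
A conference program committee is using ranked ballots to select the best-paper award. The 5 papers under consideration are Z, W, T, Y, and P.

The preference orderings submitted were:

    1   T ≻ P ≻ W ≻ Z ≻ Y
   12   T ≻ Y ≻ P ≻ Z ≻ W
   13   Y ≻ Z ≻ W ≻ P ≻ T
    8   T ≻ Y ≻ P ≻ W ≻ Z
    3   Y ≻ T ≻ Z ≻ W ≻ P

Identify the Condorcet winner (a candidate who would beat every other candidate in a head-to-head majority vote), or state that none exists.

T

Head-to-head results (37 voters total):
Z vs W: Z wins 28–9.
Z vs T: T wins 24–13.
Z vs Y: Y wins 36–1.
Z vs P: P wins 21–16.
W vs T: T wins 24–13.
W vs Y: Y wins 36–1.
W vs P: P wins 21–16.
T vs Y: T wins 21–16.
T vs P: T wins 24–13.
Y vs P: Y wins 36–1.
T beats each rival — Z (24–13), W (24–13), Y (21–16), P (24–13) — so T is the Condorcet winner.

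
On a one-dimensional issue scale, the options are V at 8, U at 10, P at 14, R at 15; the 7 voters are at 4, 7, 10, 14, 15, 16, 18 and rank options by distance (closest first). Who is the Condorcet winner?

With single-peaked preferences on a line, the Condorcet winner is the candidate closest to the median voter.
The median voter (position 14) is closest to P at 14.
Check: P vs R — voters closer to P: 4 of 7.

P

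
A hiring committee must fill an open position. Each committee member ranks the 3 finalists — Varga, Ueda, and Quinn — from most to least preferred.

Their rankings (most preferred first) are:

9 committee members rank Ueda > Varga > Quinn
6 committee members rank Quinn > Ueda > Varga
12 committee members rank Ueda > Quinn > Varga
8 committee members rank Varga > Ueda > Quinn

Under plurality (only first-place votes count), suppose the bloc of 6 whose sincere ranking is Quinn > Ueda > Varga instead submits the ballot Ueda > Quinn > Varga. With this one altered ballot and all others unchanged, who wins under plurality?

First-place totals with the altered ballot: Varga 8, Ueda 27, Quinn 0.
The winner is unchanged: still Ueda.

Ueda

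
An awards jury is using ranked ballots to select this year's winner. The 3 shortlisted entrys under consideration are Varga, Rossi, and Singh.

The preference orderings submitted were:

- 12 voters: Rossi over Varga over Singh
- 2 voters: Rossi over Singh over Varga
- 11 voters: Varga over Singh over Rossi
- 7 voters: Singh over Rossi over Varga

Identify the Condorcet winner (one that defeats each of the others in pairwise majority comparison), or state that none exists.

None — there is no Condorcet winner

Head-to-head results (32 voters total):
Varga vs Rossi: Rossi wins 21–11.
Varga vs Singh: Varga wins 23–9.
Rossi vs Singh: Singh wins 18–14.
No candidate beats all others: Varga beats Singh beats Rossi beats Varga, a majority cycle.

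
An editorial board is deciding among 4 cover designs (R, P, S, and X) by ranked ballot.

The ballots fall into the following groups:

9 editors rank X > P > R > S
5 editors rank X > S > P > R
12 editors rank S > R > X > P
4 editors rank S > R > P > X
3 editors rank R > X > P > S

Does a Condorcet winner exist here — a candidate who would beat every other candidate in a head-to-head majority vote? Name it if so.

Head-to-head results (33 voters total):
R vs P: R wins 19–14.
R vs S: S wins 21–12.
R vs X: R wins 19–14.
P vs S: S wins 21–12.
P vs X: X wins 29–4.
S vs X: X wins 17–16.
No candidate beats all others: R beats X beats S beats R, a majority cycle.

No Condorcet winner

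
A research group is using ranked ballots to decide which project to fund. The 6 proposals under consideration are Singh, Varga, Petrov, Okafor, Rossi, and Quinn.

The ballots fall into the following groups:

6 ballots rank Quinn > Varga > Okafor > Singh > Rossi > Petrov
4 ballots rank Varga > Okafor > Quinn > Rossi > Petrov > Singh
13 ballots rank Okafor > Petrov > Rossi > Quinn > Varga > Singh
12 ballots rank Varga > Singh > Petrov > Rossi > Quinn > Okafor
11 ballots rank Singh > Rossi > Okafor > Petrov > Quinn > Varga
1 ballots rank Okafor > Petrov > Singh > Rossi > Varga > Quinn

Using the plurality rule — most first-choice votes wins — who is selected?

First-place vote totals:
  Singh: 11
  Varga: 16
  Petrov: 0
  Okafor: 14
  Rossi: 0
  Quinn: 6
Varga has the most first-place votes.

Varga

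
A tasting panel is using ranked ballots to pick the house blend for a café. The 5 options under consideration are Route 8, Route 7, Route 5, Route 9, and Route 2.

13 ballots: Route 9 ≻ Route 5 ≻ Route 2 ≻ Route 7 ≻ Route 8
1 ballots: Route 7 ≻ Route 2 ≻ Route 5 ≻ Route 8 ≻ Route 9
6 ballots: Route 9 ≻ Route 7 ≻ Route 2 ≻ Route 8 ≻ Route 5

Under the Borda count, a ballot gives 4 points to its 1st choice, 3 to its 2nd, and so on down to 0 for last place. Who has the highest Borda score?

Borda scores:
  Route 8: 13·0 + 1 + 6·1 = 7
  Route 7: 13·1 + 4 + 6·3 = 35
  Route 5: 13·3 + 2 + 6·0 = 41
  Route 9: 13·4 + 0 + 6·4 = 76
  Route 2: 13·2 + 3 + 6·2 = 41
Route 9 has the highest total.

Route 9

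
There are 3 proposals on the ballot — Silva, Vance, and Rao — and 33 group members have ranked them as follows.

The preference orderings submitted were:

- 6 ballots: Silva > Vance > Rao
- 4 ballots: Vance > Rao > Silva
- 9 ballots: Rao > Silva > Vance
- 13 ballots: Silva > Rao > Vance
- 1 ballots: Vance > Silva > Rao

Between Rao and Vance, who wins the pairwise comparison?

Rao

Ballots ranking Rao above Vance: 9+13 = 22.
Ballots ranking Vance above Rao: 6+4+1 = 11.
Rao wins the head-to-head, 22–11.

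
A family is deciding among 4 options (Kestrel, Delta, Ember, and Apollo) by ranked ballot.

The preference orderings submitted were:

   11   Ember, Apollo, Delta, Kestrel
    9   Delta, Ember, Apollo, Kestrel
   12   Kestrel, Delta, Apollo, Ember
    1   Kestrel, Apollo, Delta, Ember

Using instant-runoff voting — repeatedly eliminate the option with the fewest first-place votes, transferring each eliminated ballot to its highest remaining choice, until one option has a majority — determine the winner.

Ember

Round 1: Kestrel 13, Ember 11, Delta 9, Apollo 0. Apollo has the fewest and is eliminated.
Round 2: Kestrel 13, Ember 11, Delta 9. Delta has the fewest and is eliminated.
Round 3: Ember 20, Kestrel 13. Ember has a majority.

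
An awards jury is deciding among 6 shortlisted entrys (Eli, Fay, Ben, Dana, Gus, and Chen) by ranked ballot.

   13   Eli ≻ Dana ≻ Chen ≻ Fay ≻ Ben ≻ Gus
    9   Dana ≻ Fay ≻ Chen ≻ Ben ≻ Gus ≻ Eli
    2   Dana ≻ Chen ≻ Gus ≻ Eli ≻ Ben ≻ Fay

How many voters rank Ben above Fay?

2

Ballots ranking Ben above Fay: 2.
Ballots ranking Fay above Ben: 13+9 = 22.
So 2 of 24 voters prefer Ben to Fay.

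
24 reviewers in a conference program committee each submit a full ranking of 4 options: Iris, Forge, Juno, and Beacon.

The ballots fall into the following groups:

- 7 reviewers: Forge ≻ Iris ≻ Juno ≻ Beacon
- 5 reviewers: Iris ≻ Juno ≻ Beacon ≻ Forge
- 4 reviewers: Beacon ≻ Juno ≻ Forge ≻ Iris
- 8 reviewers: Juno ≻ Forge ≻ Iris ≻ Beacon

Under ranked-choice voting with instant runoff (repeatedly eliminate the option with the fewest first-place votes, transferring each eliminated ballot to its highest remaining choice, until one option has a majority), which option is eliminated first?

Beacon

Round 1: Juno 8, Forge 7, Iris 5, Beacon 4. Beacon has the fewest and is eliminated.
Round 2: Juno 12, Forge 7, Iris 5. Iris has the fewest and is eliminated.
Round 3: Juno 17, Forge 7. Juno has a majority.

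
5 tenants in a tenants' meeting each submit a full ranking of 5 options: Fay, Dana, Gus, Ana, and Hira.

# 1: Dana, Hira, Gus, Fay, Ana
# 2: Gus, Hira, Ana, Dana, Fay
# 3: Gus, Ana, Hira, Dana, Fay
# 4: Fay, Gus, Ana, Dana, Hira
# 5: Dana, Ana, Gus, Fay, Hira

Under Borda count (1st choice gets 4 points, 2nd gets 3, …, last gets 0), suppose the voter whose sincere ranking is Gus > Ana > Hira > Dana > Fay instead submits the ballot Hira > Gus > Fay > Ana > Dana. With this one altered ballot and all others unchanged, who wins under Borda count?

Gus

Borda totals with the altered ballot: Fay 8, Dana 10, Gus 14, Ana 8, Hira 10.
The winner is unchanged: still Gus.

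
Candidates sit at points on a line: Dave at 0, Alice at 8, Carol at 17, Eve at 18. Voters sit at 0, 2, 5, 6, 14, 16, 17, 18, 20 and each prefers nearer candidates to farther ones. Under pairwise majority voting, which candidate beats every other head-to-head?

With single-peaked preferences on a line, the Condorcet winner is the candidate closest to the median voter.
The median voter (position 14) is closest to Carol at 17.
Check: Carol vs Alice — voters closer to Carol: 5 of 9.

Carol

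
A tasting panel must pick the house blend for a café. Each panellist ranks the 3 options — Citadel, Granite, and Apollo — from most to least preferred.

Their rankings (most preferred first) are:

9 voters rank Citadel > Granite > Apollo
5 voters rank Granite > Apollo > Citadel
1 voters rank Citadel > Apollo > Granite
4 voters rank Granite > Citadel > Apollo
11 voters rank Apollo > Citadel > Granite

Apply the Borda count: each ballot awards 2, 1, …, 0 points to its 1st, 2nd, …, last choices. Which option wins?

Citadel

Borda scores:
  Citadel: 9·2 + 5·0 + 2 + 4·1 + 11·1 = 35
  Granite: 9·1 + 5·2 + 0 + 4·2 + 11·0 = 27
  Apollo: 9·0 + 5·1 + 1 + 4·0 + 11·2 = 28
Citadel has the highest total.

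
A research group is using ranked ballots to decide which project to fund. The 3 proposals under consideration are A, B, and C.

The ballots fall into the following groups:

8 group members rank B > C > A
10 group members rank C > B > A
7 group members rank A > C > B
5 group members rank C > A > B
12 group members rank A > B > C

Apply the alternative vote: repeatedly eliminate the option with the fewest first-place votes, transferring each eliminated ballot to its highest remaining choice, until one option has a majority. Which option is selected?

C

Round 1: A 19, C 15, B 8. B has the fewest and is eliminated.
Round 2: C 23, A 19. C has a majority.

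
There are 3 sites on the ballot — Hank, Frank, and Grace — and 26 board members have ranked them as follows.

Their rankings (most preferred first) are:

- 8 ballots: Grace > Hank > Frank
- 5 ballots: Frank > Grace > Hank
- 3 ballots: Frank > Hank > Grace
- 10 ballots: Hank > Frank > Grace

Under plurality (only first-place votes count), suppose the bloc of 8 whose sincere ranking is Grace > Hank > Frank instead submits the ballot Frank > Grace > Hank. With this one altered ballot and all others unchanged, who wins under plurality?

First-place totals with the altered ballot: Hank 10, Frank 16, Grace 0.
The switch changes the winner from Hank to Frank.

Frank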